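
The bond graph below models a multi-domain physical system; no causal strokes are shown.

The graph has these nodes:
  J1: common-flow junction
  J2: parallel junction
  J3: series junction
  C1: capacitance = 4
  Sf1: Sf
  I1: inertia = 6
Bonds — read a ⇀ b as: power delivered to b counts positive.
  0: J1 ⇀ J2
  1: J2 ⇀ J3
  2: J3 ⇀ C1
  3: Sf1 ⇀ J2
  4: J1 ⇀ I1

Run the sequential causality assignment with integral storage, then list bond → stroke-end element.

bond 0 |J1
bond 1 |J2
bond 2 |J3
bond 3 |Sf1
bond 4 |I1

b3 stroke at Sf1  (Sf1 (Sf) sets flow on bond)
b2 stroke at J3  (C1: C, integral causality)
b1 stroke at J2  (only one flow-in slot at J3)
b0 stroke at J1  (0-jn J2 has e-setter on 1)
b4 stroke at I1  (only one flow-in slot at J1)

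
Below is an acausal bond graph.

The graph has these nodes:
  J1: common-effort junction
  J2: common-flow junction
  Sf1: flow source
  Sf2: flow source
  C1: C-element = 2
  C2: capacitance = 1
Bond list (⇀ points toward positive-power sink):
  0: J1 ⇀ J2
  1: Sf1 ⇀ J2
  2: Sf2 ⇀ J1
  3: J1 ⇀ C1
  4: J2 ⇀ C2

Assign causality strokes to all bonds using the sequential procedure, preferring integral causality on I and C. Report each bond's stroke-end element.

β0 |J2
β1 |Sf1
β2 |Sf2
β3 |J1
β4 |J2

bond 1 stroke→Sf1  (Sf1 (Sf) sets flow on bond)
bond 2 stroke→Sf2  (Sf2 fixes flow; stroke at Sf2)
bond 0 stroke→J2  (1-jn J2 has f-setter on 1)
bond 4 stroke→J2  (J2: bond 1 brought flow, rest push out)
bond 3 stroke→J1  (J1 needs exactly one e-in)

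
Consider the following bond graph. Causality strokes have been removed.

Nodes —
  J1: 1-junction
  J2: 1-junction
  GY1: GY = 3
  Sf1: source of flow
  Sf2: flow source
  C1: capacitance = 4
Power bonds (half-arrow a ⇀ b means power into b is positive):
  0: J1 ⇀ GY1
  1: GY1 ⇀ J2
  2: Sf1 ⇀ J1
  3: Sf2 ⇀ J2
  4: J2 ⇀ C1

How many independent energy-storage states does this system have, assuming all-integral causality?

β2 stroke→Sf1  (source Sf1 imposes f)
β3 stroke→Sf2  (Sf2 fixes flow; stroke at Sf2)
β0 stroke→J1  (J1 flow already set via bond 2)
β1 stroke→J2  (J2 flow already set via bond 3)
β4 stroke→J2  (J2: bond 3 brought flow, rest push out)

1  (C1 all integral)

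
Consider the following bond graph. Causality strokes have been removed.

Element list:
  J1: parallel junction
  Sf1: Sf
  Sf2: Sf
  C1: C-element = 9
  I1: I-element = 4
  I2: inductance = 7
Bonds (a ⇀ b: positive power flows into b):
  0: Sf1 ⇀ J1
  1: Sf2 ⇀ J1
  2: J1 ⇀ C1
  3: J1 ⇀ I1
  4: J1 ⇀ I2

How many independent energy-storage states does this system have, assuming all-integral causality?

3  (C1, I1, I2 all integral)

bond 0 |Sf1  (source Sf1 imposes f)
bond 1 |Sf2  (Sf2 (Sf) sets flow on bond)
bond 2 |J1  (C1 integral (e out))
bond 3 |I1  (J1 effort already set via bond 2)
bond 4 |I2  (J1 effort already set via bond 2)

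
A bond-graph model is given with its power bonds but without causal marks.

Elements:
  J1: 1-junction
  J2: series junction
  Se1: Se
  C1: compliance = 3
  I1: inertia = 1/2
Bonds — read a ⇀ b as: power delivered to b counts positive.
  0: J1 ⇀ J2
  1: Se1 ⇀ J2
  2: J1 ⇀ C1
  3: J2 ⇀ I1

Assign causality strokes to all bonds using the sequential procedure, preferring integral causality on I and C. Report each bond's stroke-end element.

#0 stroke at J2
#1 stroke at J2
#2 stroke at J1
#3 stroke at I1

b1 stroke→J2  (Se1 (Se) sets effort on bond)
b2 stroke→J1  (C1 outputs effort q/C1)
b0 stroke→J2  (closing 1-jn rule on J1)
b3 stroke→I1  (only one flow-in slot at J2)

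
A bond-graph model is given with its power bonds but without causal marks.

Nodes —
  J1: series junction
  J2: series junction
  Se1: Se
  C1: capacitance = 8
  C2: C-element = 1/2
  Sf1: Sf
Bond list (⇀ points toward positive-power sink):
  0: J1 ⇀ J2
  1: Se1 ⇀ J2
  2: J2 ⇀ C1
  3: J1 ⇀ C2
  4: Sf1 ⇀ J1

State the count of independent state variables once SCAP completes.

2  (C1, C2 all integral)

b1 stroke at J2  (Se1 (Se) sets effort on bond)
b4 stroke at Sf1  (Sf1 (Sf) sets flow on bond)
b0 stroke at J1  (J1 flow already set via bond 4)
b3 stroke at J1  (J1: bond 4 brought flow, rest push out)
b2 stroke at J2  (1-jn J2 has f-setter on 0)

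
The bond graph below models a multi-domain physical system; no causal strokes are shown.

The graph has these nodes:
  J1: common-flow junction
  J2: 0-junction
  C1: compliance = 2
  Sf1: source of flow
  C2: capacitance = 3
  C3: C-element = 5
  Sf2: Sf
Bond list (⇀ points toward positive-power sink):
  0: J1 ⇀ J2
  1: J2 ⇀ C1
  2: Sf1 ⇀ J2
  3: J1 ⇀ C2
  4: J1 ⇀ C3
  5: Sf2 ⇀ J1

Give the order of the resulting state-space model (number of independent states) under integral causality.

#2 |Sf1  (Sf1: flow source, stroke at near end)
#5 |Sf2  (Sf2 (Sf) sets flow on bond)
#0 |J1  (J1 flow already set via bond 5)
#3 |J1  (J1: bond 5 brought flow, rest push out)
#4 |J1  (common-f at J1 fixed by 5)
#1 |J2  (closing 0-jn rule on J2)

3  (C1, C2, C3 all integral)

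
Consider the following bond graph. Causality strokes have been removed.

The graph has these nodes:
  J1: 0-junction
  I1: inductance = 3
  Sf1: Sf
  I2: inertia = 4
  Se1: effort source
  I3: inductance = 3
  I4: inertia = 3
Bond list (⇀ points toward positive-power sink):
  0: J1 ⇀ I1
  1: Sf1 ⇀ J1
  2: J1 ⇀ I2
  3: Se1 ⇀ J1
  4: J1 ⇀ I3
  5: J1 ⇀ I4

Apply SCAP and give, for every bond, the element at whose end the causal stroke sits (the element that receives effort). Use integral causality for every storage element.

#1 stroke→Sf1  (Sf1: flow source, stroke at near end)
#3 stroke→J1  (Se1 (Se) sets effort on bond)
#0 stroke→I1  (0-jn J1 has e-setter on 3)
#2 stroke→I2  (0-jn J1 has e-setter on 3)
#4 stroke→I3  (common-e at J1 fixed by 3)
#5 stroke→I4  (J1: bond 3 brought effort, rest push out)

β0 |I1
β1 |Sf1
β2 |I2
β3 |J1
β4 |I3
β5 |I4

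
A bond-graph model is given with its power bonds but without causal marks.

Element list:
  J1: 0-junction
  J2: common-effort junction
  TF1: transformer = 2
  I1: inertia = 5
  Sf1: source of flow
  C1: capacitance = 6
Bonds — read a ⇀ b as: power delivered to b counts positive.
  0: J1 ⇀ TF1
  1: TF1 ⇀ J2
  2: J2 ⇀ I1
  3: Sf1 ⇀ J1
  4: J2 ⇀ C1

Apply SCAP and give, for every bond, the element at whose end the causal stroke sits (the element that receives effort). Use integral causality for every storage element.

#3 stroke at Sf1  (Sf1 (Sf) sets flow on bond)
#0 stroke at J1  (J1 needs exactly one e-in)
#1 stroke at TF1  (TF TF1: opposite of bond 0)
#2 stroke at I1  (I1 integral (f out))
#4 stroke at J2  (J2: last free bond brings effort in)

β0 |J1
β1 |TF1
β2 |I1
β3 |Sf1
β4 |J2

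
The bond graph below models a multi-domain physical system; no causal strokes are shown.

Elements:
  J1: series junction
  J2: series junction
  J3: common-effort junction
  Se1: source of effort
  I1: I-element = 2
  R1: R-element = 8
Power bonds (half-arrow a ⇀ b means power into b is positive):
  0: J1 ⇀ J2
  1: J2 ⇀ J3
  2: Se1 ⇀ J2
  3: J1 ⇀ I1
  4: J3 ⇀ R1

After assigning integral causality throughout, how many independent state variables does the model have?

β2 →J2  (Se1 (Se) sets effort on bond)
β3 →I1  (I1: I, integral causality)
β0 →J1  (1-jn J1 has f-setter on 3)
β1 →J2  (common-f at J2 fixed by 0)
β4 →J3  (only one effort-in slot at J3)

1  (I1 all integral)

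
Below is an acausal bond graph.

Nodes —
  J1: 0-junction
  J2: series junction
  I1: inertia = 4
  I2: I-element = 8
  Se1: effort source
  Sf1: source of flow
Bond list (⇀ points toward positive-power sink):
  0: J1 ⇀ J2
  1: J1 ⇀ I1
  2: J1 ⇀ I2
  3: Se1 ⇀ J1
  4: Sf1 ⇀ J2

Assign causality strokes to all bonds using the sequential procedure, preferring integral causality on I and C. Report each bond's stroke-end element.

β0 stroke at J2
β1 stroke at I1
β2 stroke at I2
β3 stroke at J1
β4 stroke at Sf1

b3 stroke at J1  (source Se1 imposes e)
b4 stroke at Sf1  (source Sf1 imposes f)
b0 stroke at J2  (J1: bond 3 brought effort, rest push out)
b1 stroke at I1  (J1: bond 3 brought effort, rest push out)
b2 stroke at I2  (J1 effort already set via bond 3)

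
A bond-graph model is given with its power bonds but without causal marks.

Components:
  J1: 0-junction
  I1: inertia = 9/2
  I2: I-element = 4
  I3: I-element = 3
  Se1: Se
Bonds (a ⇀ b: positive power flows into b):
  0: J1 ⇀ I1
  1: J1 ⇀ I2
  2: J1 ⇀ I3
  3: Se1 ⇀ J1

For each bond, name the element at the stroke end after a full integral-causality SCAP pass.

b0 stroke at I1
b1 stroke at I2
b2 stroke at I3
b3 stroke at J1

#3 →J1  (Se1 (Se) sets effort on bond)
#0 →I1  (0-jn J1 has e-setter on 3)
#1 →I2  (common-e at J1 fixed by 3)
#2 →I3  (J1: bond 3 brought effort, rest push out)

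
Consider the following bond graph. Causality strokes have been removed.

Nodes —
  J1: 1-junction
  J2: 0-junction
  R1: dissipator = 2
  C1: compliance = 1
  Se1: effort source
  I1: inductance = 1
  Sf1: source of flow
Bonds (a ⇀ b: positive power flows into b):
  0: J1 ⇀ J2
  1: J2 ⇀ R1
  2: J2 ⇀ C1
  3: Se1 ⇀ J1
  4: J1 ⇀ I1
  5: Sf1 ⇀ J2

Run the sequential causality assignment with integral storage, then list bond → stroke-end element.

β0 →J1
β1 →R1
β2 →J2
β3 →J1
β4 →I1
β5 →Sf1

β3 |J1  (source Se1 imposes e)
β5 |Sf1  (Sf1: flow source, stroke at near end)
β2 |J2  (C1 integral (e out))
β0 |J1  (J2 effort already set via bond 2)
β1 |R1  (0-jn J2 has e-setter on 2)
β4 |I1  (J1: last free bond brings flow in)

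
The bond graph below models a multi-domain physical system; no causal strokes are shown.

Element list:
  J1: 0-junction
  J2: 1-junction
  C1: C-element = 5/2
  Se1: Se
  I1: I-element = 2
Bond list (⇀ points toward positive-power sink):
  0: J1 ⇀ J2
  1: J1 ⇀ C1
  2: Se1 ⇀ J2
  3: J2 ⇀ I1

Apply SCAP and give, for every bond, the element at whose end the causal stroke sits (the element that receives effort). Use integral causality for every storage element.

b0 stroke→J2
b1 stroke→J1
b2 stroke→J2
b3 stroke→I1

#2 stroke→J2  (Se1: effort source, stroke at far end)
#1 stroke→J1  (C1 outputs effort q/C1)
#0 stroke→J2  (common-e at J1 fixed by 1)
#3 stroke→I1  (J2: last free bond brings flow in)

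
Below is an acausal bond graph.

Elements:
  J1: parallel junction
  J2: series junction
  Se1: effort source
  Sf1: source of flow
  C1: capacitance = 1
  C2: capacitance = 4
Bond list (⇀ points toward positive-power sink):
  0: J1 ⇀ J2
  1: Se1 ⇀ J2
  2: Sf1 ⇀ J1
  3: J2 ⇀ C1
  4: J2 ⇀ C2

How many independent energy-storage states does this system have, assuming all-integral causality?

2  (C1, C2 all integral)

b1 stroke→J2  (Se1: effort source, stroke at far end)
b2 stroke→Sf1  (Sf1 (Sf) sets flow on bond)
b0 stroke→J1  (J1: last free bond brings effort in)
b3 stroke→J2  (J2: bond 0 brought flow, rest push out)
b4 stroke→J2  (common-f at J2 fixed by 0)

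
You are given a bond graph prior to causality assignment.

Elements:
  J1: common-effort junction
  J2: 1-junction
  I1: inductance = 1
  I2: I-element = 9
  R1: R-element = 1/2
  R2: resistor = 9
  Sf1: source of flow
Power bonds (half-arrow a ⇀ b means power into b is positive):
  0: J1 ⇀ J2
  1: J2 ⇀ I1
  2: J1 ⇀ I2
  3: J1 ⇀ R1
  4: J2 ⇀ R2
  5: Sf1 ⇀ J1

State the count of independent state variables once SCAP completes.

bond 5 |Sf1  (Sf1: flow source, stroke at near end)
bond 1 |I1  (I1: I, integral causality)
bond 0 |J2  (J2: bond 1 brought flow, rest push out)
bond 4 |J2  (J2: bond 1 brought flow, rest push out)
bond 2 |I2  (I2 outputs flow p/I2)
bond 3 |J1  (closing 0-jn rule on J1)

2  (I1, I2 all integral)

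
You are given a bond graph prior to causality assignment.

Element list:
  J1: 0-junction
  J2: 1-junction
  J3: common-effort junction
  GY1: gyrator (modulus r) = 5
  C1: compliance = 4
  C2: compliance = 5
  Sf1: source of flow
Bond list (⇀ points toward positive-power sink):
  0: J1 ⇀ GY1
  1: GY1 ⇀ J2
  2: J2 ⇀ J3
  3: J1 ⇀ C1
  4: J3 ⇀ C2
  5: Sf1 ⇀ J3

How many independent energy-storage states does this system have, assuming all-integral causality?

#5 stroke at Sf1  (Sf1: flow source, stroke at near end)
#3 stroke at J1  (C1 integral (e out))
#0 stroke at GY1  (0-jn J1 has e-setter on 3)
#1 stroke at GY1  (through GY1, causality inverts; strokes same side of GY1)
#2 stroke at J2  (J2 flow already set via bond 1)
#4 stroke at J3  (only one effort-in slot at J3)

2  (C1, C2 all integral)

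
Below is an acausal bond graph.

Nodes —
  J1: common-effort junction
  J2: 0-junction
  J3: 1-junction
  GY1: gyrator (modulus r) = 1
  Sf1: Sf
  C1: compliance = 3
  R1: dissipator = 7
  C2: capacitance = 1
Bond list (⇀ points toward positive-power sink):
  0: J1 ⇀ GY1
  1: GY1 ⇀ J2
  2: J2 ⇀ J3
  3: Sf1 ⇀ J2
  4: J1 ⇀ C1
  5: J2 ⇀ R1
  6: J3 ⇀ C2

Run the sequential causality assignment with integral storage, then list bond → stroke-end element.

#0 stroke at GY1
#1 stroke at GY1
#2 stroke at J2
#3 stroke at Sf1
#4 stroke at J1
#5 stroke at R1
#6 stroke at J3

bond 3 |Sf1  (Sf1 (Sf) sets flow on bond)
bond 4 |J1  (prefer integral on C1)
bond 0 |GY1  (J1: bond 4 brought effort, rest push out)
bond 1 |GY1  (GY1 both-in/both-out from 0)
bond 6 |J3  (C2 outputs effort q/C2)
bond 2 |J2  (only one flow-in slot at J3)
bond 5 |R1  (common-e at J2 fixed by 2)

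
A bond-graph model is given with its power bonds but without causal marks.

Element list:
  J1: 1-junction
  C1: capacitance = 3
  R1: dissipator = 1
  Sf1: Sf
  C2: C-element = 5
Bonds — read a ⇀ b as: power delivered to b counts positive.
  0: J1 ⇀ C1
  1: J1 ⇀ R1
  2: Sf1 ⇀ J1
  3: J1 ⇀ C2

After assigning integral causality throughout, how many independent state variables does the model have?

2  (C1, C2 all integral)

β2 stroke→Sf1  (Sf1 fixes flow; stroke at Sf1)
β0 stroke→J1  (J1: bond 2 brought flow, rest push out)
β1 stroke→J1  (1-jn J1 has f-setter on 2)
β3 stroke→J1  (J1: bond 2 brought flow, rest push out)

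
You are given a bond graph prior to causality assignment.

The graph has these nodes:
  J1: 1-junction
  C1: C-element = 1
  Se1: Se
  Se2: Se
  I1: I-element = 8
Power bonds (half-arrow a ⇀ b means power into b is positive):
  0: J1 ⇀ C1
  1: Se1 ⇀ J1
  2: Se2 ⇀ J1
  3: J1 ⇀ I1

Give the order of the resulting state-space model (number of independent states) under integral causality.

2  (C1, I1 all integral)

bond 1 stroke at J1  (Se1 fixes effort; stroke away)
bond 2 stroke at J1  (Se2 (Se) sets effort on bond)
bond 0 stroke at J1  (C1 integral (e out))
bond 3 stroke at I1  (closing 1-jn rule on J1)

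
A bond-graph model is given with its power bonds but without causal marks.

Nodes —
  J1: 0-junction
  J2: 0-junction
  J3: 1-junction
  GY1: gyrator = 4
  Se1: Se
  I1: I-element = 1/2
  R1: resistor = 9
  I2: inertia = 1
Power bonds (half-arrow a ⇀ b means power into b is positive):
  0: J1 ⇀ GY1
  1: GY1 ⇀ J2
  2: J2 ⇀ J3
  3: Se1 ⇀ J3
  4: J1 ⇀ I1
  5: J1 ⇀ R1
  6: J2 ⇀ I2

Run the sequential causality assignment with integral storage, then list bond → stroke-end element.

bond 3 stroke at J3  (Se1 (Se) sets effort on bond)
bond 2 stroke at J2  (closing 1-jn rule on J3)
bond 1 stroke at GY1  (0-jn J2 has e-setter on 2)
bond 6 stroke at I2  (J2: bond 2 brought effort, rest push out)
bond 0 stroke at GY1  (through GY1, causality inverts; strokes same side of GY1)
bond 4 stroke at I1  (I1 integral (f out))
bond 5 stroke at J1  (only one effort-in slot at J1)

bond 0 →GY1
bond 1 →GY1
bond 2 →J2
bond 3 →J3
bond 4 →I1
bond 5 →J1
bond 6 →I2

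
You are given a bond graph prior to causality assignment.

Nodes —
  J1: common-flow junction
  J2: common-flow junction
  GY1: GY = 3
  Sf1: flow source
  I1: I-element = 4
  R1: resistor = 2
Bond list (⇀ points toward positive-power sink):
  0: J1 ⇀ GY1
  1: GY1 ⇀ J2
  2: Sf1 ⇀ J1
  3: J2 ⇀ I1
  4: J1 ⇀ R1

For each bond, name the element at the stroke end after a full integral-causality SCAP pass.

#2 stroke→Sf1  (Sf1: flow source, stroke at near end)
#0 stroke→J1  (J1 flow already set via bond 2)
#4 stroke→J1  (J1 flow already set via bond 2)
#1 stroke→J2  (GY GY1: same side as bond 0)
#3 stroke→I1  (closing 1-jn rule on J2)

bond 0 |J1
bond 1 |J2
bond 2 |Sf1
bond 3 |I1
bond 4 |J1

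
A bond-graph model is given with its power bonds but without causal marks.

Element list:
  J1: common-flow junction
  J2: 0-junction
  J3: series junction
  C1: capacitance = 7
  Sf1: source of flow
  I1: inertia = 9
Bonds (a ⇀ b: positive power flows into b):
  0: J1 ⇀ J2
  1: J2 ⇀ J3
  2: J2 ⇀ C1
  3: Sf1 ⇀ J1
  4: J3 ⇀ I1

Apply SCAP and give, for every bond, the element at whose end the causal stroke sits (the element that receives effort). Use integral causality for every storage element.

bond 0 →J1
bond 1 →J3
bond 2 →J2
bond 3 →Sf1
bond 4 →I1

b3 stroke→Sf1  (Sf1 (Sf) sets flow on bond)
b0 stroke→J1  (J1: bond 3 brought flow, rest push out)
b2 stroke→J2  (prefer integral on C1)
b1 stroke→J3  (0-jn J2 has e-setter on 2)
b4 stroke→I1  (closing 1-jn rule on J3)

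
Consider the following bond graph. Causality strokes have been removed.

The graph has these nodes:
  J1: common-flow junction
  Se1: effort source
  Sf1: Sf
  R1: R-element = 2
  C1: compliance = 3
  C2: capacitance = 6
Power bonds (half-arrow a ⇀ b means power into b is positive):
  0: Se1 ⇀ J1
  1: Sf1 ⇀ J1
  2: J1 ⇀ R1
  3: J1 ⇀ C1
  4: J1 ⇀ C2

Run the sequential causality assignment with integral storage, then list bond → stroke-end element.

bond 0 stroke→J1  (source Se1 imposes e)
bond 1 stroke→Sf1  (source Sf1 imposes f)
bond 2 stroke→J1  (1-jn J1 has f-setter on 1)
bond 3 stroke→J1  (common-f at J1 fixed by 1)
bond 4 stroke→J1  (J1: bond 1 brought flow, rest push out)

bond 0 |J1
bond 1 |Sf1
bond 2 |J1
bond 3 |J1
bond 4 |J1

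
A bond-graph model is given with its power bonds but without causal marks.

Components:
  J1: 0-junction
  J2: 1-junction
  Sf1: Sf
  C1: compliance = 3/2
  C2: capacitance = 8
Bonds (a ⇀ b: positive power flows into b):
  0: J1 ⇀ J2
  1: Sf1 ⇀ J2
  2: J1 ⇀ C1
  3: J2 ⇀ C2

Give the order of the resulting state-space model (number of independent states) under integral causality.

bond 1 →Sf1  (Sf1 fixes flow; stroke at Sf1)
bond 0 →J2  (J2: bond 1 brought flow, rest push out)
bond 3 →J2  (J2: bond 1 brought flow, rest push out)
bond 2 →J1  (J1: last free bond brings effort in)

2  (C1, C2 all integral)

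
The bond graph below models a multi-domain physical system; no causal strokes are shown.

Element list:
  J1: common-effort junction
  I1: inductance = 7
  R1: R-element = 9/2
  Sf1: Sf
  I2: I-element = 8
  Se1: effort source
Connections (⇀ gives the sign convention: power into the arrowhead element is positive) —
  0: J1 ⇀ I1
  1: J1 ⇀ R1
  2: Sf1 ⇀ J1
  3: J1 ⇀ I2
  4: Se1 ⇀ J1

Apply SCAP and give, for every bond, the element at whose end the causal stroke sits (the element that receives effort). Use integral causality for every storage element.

#0 →I1
#1 →R1
#2 →Sf1
#3 →I2
#4 →J1

#2 stroke at Sf1  (source Sf1 imposes f)
#4 stroke at J1  (Se1 fixes effort; stroke away)
#0 stroke at I1  (J1: bond 4 brought effort, rest push out)
#1 stroke at R1  (J1: bond 4 brought effort, rest push out)
#3 stroke at I2  (0-jn J1 has e-setter on 4)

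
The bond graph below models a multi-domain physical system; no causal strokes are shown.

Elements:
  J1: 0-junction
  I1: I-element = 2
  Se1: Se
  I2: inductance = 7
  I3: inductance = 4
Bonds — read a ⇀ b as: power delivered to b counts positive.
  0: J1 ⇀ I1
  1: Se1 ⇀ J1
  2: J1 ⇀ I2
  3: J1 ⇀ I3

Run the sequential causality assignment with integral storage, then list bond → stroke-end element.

b1 |J1  (source Se1 imposes e)
b0 |I1  (J1: bond 1 brought effort, rest push out)
b2 |I2  (J1 effort already set via bond 1)
b3 |I3  (0-jn J1 has e-setter on 1)

β0 stroke→I1
β1 stroke→J1
β2 stroke→I2
β3 stroke→I3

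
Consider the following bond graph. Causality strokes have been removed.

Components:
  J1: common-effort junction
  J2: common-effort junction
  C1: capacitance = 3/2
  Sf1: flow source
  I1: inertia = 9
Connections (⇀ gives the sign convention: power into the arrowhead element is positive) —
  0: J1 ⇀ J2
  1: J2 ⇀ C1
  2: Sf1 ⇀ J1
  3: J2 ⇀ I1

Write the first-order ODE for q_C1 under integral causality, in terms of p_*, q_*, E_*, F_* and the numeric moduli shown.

dq_C1/dt = F_Sf1 - p_I1/9

β2 stroke at Sf1  (Sf1 fixes flow; stroke at Sf1)
β0 stroke at J1  (only one effort-in slot at J1)
β1 stroke at J2  (C1: C, integral causality)
β3 stroke at I1  (common-e at J2 fixed by 1)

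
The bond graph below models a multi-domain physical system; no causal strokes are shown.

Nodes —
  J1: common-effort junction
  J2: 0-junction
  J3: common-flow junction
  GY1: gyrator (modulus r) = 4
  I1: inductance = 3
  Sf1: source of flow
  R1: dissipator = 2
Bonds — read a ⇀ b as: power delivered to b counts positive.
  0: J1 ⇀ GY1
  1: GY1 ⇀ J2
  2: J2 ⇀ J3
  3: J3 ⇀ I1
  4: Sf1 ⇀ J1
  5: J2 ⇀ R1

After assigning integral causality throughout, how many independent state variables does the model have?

bond 4 →Sf1  (Sf1: flow source, stroke at near end)
bond 0 →J1  (J1 needs exactly one e-in)
bond 1 →J2  (GY1 both-in/both-out from 0)
bond 2 →J3  (common-e at J2 fixed by 1)
bond 5 →R1  (J2 effort already set via bond 1)
bond 3 →I1  (only one flow-in slot at J3)

1  (I1 all integral)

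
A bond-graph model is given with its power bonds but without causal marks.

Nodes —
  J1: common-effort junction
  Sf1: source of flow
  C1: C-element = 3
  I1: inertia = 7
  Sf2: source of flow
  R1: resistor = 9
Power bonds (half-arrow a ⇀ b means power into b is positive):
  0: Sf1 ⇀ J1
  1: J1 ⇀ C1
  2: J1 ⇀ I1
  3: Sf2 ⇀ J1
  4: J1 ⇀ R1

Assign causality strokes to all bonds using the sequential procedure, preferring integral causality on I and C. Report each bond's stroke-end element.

β0 |Sf1
β1 |J1
β2 |I1
β3 |Sf2
β4 |R1

β0 stroke→Sf1  (Sf1 fixes flow; stroke at Sf1)
β3 stroke→Sf2  (source Sf2 imposes f)
β1 stroke→J1  (C1: C, integral causality)
β2 stroke→I1  (0-jn J1 has e-setter on 1)
β4 stroke→R1  (0-jn J1 has e-setter on 1)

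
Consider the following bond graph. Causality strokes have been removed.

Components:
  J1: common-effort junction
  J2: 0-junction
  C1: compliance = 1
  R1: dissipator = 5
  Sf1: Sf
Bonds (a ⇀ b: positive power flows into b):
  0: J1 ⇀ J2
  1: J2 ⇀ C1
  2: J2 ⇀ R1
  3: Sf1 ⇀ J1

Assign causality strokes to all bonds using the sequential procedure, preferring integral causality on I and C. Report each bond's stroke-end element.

b0 |J1
b1 |J2
b2 |R1
b3 |Sf1

β3 stroke→Sf1  (Sf1 fixes flow; stroke at Sf1)
β0 stroke→J1  (closing 0-jn rule on J1)
β1 stroke→J2  (prefer integral on C1)
β2 stroke→R1  (common-e at J2 fixed by 1)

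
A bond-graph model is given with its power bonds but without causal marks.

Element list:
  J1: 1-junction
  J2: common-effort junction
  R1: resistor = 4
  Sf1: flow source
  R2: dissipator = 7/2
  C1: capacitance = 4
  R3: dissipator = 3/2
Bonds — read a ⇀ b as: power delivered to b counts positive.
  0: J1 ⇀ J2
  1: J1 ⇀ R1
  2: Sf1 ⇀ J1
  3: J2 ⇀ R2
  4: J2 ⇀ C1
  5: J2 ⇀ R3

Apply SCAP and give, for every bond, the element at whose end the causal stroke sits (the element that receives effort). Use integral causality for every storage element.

b2 |Sf1  (Sf1: flow source, stroke at near end)
b0 |J1  (J1 flow already set via bond 2)
b1 |J1  (J1: bond 2 brought flow, rest push out)
b4 |J2  (C1: C, integral causality)
b3 |R2  (J2 effort already set via bond 4)
b5 |R3  (J2 effort already set via bond 4)

β0 →J1
β1 →J1
β2 →Sf1
β3 →R2
β4 →J2
β5 →R3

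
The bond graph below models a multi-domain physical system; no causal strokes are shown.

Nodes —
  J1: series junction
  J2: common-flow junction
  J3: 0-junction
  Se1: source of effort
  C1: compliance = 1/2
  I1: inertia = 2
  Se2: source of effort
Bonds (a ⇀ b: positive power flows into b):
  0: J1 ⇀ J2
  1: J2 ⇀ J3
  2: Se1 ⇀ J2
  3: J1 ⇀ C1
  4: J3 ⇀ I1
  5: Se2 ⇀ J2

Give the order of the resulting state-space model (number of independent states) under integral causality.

2  (C1, I1 all integral)

b2 stroke→J2  (Se1 (Se) sets effort on bond)
b5 stroke→J2  (Se2 (Se) sets effort on bond)
b3 stroke→J1  (C1: C, integral causality)
b0 stroke→J2  (only one flow-in slot at J1)
b1 stroke→J3  (closing 1-jn rule on J2)
b4 stroke→I1  (J3 effort already set via bond 1)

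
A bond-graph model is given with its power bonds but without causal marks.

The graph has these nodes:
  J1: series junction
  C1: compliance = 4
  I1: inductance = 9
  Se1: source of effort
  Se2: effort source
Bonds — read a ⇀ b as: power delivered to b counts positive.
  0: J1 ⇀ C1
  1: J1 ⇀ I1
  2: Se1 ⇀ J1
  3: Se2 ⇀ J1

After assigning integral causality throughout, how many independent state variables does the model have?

2  (C1, I1 all integral)

β2 →J1  (source Se1 imposes e)
β3 →J1  (Se2 fixes effort; stroke away)
β0 →J1  (C1 outputs effort q/C1)
β1 →I1  (J1 needs exactly one f-in)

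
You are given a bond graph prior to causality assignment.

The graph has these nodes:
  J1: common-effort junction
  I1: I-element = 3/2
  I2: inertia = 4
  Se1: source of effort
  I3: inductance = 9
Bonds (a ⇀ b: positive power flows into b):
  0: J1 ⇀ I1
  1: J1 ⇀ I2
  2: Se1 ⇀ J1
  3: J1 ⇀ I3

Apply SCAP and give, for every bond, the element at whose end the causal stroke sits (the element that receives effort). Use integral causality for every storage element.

b2 |J1  (Se1 fixes effort; stroke away)
b0 |I1  (J1: bond 2 brought effort, rest push out)
b1 |I2  (0-jn J1 has e-setter on 2)
b3 |I3  (0-jn J1 has e-setter on 2)

β0 |I1
β1 |I2
β2 |J1
β3 |I3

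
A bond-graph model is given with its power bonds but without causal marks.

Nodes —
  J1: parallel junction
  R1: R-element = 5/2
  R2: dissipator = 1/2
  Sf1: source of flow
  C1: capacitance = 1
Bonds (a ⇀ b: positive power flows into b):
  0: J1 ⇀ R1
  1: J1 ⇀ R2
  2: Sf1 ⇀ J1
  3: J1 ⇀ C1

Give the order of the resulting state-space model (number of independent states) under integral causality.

1  (C1 all integral)

b2 |Sf1  (Sf1: flow source, stroke at near end)
b3 |J1  (C1: C, integral causality)
b0 |R1  (common-e at J1 fixed by 3)
b1 |R2  (J1: bond 3 brought effort, rest push out)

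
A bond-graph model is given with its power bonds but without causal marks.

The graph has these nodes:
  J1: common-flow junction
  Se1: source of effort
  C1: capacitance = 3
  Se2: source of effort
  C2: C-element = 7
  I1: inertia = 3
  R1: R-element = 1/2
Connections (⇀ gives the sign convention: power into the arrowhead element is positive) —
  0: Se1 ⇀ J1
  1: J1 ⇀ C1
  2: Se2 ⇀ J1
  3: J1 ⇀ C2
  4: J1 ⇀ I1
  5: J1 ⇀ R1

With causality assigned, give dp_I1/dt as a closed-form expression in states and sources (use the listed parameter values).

β0 stroke at J1  (Se1 (Se) sets effort on bond)
β2 stroke at J1  (Se2 fixes effort; stroke away)
β1 stroke at J1  (C1: C, integral causality)
β3 stroke at J1  (C2: C, integral causality)
β4 stroke at I1  (I1 outputs flow p/I1)
β5 stroke at J1  (common-f at J1 fixed by 4)

dp_I1/dt = E_Se1 + E_Se2 - p_I1/6 - q_C1/3 - q_C2/7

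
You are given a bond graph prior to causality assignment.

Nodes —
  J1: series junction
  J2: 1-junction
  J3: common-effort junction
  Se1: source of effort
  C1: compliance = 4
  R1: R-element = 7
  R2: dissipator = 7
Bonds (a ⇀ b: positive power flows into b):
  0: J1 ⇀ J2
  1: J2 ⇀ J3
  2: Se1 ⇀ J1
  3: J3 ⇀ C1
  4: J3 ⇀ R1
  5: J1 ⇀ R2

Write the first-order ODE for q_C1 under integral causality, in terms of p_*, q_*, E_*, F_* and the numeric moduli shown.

dq_C1/dt = E_Se1/7 - q_C1/14

bond 2 |J1  (Se1: effort source, stroke at far end)
bond 3 |J3  (prefer integral on C1)
bond 1 |J2  (J3 effort already set via bond 3)
bond 4 |R1  (common-e at J3 fixed by 3)
bond 0 |J1  (closing 1-jn rule on J2)
bond 5 |R2  (only one flow-in slot at J1)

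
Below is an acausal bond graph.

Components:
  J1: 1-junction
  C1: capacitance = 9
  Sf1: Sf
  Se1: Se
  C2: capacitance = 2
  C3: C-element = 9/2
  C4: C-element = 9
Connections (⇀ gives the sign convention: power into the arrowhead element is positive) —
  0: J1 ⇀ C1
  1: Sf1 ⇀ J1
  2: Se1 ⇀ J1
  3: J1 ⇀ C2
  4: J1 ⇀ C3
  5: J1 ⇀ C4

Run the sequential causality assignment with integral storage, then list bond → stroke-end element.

#1 stroke at Sf1  (Sf1: flow source, stroke at near end)
#2 stroke at J1  (source Se1 imposes e)
#0 stroke at J1  (common-f at J1 fixed by 1)
#3 stroke at J1  (J1 flow already set via bond 1)
#4 stroke at J1  (J1: bond 1 brought flow, rest push out)
#5 stroke at J1  (J1 flow already set via bond 1)

b0 stroke→J1
b1 stroke→Sf1
b2 stroke→J1
b3 stroke→J1
b4 stroke→J1
b5 stroke→J1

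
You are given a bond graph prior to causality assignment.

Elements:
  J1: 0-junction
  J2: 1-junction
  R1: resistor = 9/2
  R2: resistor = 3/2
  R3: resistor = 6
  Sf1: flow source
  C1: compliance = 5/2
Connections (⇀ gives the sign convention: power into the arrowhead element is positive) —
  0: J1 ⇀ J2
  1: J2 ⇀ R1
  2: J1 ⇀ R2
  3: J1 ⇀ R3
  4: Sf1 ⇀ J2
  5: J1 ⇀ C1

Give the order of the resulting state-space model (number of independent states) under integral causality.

1  (C1 all integral)

bond 4 →Sf1  (Sf1 fixes flow; stroke at Sf1)
bond 0 →J2  (J2: bond 4 brought flow, rest push out)
bond 1 →J2  (J2: bond 4 brought flow, rest push out)
bond 5 →J1  (C1: C, integral causality)
bond 2 →R2  (0-jn J1 has e-setter on 5)
bond 3 →R3  (J1 effort already set via bond 5)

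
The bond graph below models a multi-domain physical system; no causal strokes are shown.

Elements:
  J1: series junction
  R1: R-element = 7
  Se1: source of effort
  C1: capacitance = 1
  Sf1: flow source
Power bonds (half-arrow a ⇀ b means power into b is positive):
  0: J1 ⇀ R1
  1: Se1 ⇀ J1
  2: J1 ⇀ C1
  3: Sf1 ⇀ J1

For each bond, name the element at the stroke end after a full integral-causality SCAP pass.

bond 0 stroke→J1
bond 1 stroke→J1
bond 2 stroke→J1
bond 3 stroke→Sf1

#1 →J1  (Se1 (Se) sets effort on bond)
#3 →Sf1  (Sf1 fixes flow; stroke at Sf1)
#0 →J1  (J1: bond 3 brought flow, rest push out)
#2 →J1  (1-jn J1 has f-setter on 3)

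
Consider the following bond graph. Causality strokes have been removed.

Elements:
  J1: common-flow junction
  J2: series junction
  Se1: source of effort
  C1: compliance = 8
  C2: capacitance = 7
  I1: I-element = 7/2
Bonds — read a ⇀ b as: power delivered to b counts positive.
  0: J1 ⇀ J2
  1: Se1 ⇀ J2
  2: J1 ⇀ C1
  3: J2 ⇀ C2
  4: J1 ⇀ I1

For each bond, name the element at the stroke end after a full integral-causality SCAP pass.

b0 stroke at J1
b1 stroke at J2
b2 stroke at J1
b3 stroke at J2
b4 stroke at I1

β1 →J2  (Se1: effort source, stroke at far end)
β2 →J1  (C1 integral (e out))
β3 →J2  (C2: C, integral causality)
β0 →J1  (closing 1-jn rule on J2)
β4 →I1  (closing 1-jn rule on J1)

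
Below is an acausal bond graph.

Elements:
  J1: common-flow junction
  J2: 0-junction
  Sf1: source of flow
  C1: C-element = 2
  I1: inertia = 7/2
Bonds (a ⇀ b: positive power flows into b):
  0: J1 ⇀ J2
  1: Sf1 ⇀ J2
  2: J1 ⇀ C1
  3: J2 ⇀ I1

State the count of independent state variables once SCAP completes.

#1 stroke→Sf1  (source Sf1 imposes f)
#2 stroke→J1  (prefer integral on C1)
#0 stroke→J2  (J1: last free bond brings flow in)
#3 stroke→I1  (J2: bond 0 brought effort, rest push out)

2  (C1, I1 all integral)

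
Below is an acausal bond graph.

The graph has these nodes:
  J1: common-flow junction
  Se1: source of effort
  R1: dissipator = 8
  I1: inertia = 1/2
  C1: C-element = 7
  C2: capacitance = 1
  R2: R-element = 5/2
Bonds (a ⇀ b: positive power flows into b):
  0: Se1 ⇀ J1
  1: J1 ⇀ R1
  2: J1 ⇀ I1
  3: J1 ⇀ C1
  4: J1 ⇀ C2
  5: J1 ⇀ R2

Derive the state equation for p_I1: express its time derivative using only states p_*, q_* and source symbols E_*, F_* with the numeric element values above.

dp_I1/dt = E_Se1 - 21*p_I1 - q_C1/7 - q_C2

β0 |J1  (Se1 fixes effort; stroke away)
β2 |I1  (I1 integral (f out))
β1 |J1  (1-jn J1 has f-setter on 2)
β3 |J1  (J1: bond 2 brought flow, rest push out)
β4 |J1  (common-f at J1 fixed by 2)
β5 |J1  (common-f at J1 fixed by 2)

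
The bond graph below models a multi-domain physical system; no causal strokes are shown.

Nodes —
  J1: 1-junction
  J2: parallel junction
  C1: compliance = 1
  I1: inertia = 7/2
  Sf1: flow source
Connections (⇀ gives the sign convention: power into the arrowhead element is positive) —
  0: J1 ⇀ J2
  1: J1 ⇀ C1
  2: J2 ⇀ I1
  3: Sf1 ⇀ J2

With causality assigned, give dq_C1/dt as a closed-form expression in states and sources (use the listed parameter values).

dq_C1/dt = -F_Sf1 + 2*p_I1/7

b3 stroke at Sf1  (Sf1 fixes flow; stroke at Sf1)
b1 stroke at J1  (C1 outputs effort q/C1)
b0 stroke at J2  (J1 needs exactly one f-in)
b2 stroke at I1  (J2 effort already set via bond 0)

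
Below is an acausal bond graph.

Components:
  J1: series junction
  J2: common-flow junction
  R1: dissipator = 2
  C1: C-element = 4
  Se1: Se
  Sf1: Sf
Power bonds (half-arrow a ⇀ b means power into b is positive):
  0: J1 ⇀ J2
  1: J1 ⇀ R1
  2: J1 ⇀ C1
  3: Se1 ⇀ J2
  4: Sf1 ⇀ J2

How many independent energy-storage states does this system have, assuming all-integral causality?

1  (C1 all integral)

β3 stroke→J2  (Se1: effort source, stroke at far end)
β4 stroke→Sf1  (Sf1 (Sf) sets flow on bond)
β0 stroke→J2  (common-f at J2 fixed by 4)
β1 stroke→J1  (1-jn J1 has f-setter on 0)
β2 stroke→J1  (J1 flow already set via bond 0)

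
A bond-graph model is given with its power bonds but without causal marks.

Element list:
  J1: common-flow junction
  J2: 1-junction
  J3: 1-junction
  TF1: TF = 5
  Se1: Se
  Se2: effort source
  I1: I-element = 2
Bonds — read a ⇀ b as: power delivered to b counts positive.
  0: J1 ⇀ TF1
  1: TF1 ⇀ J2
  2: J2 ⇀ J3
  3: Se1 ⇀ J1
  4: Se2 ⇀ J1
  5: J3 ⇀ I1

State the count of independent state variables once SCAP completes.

1  (I1 all integral)

#3 stroke→J1  (Se1 (Se) sets effort on bond)
#4 stroke→J1  (Se2: effort source, stroke at far end)
#0 stroke→TF1  (J1: last free bond brings flow in)
#1 stroke→J2  (TF1 one-in-one-out from 0)
#2 stroke→J3  (only one flow-in slot at J2)
#5 stroke→I1  (closing 1-jn rule on J3)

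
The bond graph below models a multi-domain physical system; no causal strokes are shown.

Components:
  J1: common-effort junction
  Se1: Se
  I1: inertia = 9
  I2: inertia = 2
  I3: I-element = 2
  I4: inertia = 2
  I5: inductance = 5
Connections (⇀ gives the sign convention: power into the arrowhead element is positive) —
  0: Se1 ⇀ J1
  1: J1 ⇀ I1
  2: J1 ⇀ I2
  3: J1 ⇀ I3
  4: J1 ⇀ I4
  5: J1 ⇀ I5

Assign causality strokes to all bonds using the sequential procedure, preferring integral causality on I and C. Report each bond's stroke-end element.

bond 0 stroke→J1
bond 1 stroke→I1
bond 2 stroke→I2
bond 3 stroke→I3
bond 4 stroke→I4
bond 5 stroke→I5

b0 stroke→J1  (source Se1 imposes e)
b1 stroke→I1  (J1 effort already set via bond 0)
b2 stroke→I2  (0-jn J1 has e-setter on 0)
b3 stroke→I3  (J1 effort already set via bond 0)
b4 stroke→I4  (J1 effort already set via bond 0)
b5 stroke→I5  (J1: bond 0 brought effort, rest push out)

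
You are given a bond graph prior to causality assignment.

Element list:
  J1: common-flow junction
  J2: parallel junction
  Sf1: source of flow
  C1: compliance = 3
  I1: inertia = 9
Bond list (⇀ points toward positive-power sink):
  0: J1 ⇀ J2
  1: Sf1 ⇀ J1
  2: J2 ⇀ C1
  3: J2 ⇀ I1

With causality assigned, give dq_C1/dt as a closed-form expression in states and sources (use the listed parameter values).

dq_C1/dt = F_Sf1 - p_I1/9

b1 stroke→Sf1  (Sf1: flow source, stroke at near end)
b0 stroke→J1  (J1 flow already set via bond 1)
b2 stroke→J2  (C1: C, integral causality)
b3 stroke→I1  (J2 effort already set via bond 2)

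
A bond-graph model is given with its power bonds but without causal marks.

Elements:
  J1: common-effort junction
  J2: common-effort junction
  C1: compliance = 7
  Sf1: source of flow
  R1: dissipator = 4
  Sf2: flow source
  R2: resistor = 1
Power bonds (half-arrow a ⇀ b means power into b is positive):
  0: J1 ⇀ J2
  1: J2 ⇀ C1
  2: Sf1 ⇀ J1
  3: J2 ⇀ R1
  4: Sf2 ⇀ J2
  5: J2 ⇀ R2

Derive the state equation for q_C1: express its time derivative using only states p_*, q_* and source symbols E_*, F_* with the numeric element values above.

β2 stroke→Sf1  (Sf1: flow source, stroke at near end)
β4 stroke→Sf2  (Sf2: flow source, stroke at near end)
β0 stroke→J1  (J1: last free bond brings effort in)
β1 stroke→J2  (C1 outputs effort q/C1)
β3 stroke→R1  (0-jn J2 has e-setter on 1)
β5 stroke→R2  (0-jn J2 has e-setter on 1)

dq_C1/dt = F_Sf1 + F_Sf2 - 5*q_C1/28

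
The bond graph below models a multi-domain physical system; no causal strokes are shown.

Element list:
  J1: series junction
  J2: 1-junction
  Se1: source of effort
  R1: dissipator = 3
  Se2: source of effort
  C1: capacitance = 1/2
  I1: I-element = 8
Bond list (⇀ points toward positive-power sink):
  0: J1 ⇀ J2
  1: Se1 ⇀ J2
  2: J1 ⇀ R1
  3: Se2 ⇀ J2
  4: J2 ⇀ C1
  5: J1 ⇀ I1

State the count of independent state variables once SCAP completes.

b1 stroke→J2  (Se1 fixes effort; stroke away)
b3 stroke→J2  (Se2: effort source, stroke at far end)
b4 stroke→J2  (C1 integral (e out))
b0 stroke→J1  (J2: last free bond brings flow in)
b5 stroke→I1  (I1 integral (f out))
b2 stroke→J1  (J1: bond 5 brought flow, rest push out)

2  (C1, I1 all integral)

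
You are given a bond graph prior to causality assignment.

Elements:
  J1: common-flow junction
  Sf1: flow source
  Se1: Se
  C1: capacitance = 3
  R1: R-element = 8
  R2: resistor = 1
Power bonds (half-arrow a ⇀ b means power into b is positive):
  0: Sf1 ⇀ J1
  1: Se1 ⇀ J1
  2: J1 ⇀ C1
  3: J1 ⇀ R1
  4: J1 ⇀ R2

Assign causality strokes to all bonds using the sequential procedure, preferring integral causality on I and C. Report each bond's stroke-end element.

b0 |Sf1
b1 |J1
b2 |J1
b3 |J1
b4 |J1

β0 |Sf1  (Sf1 fixes flow; stroke at Sf1)
β1 |J1  (source Se1 imposes e)
β2 |J1  (J1 flow already set via bond 0)
β3 |J1  (J1: bond 0 brought flow, rest push out)
β4 |J1  (J1: bond 0 brought flow, rest push out)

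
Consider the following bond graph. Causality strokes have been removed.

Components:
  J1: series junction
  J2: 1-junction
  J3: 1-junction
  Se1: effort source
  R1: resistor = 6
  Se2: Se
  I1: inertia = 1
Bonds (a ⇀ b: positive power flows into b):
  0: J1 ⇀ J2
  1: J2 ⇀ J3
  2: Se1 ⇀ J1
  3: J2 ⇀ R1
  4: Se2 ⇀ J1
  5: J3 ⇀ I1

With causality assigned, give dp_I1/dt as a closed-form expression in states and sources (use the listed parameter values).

dp_I1/dt = E_Se1 + E_Se2 - 6*p_I1

b2 stroke at J1  (Se1: effort source, stroke at far end)
b4 stroke at J1  (Se2 (Se) sets effort on bond)
b0 stroke at J2  (J1 needs exactly one f-in)
b5 stroke at I1  (I1 integral (f out))
b1 stroke at J3  (J3: bond 5 brought flow, rest push out)
b3 stroke at J2  (1-jn J2 has f-setter on 1)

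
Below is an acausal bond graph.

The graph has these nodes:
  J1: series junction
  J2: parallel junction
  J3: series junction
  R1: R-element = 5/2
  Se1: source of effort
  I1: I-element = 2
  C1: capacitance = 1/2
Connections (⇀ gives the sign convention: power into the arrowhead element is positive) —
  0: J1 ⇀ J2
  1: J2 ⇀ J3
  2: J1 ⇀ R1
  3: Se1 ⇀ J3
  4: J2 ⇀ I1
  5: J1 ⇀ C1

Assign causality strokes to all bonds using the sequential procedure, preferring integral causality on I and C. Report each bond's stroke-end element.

bond 3 →J3  (Se1: effort source, stroke at far end)
bond 1 →J2  (closing 1-jn rule on J3)
bond 0 →J1  (common-e at J2 fixed by 1)
bond 4 →I1  (common-e at J2 fixed by 1)
bond 5 →J1  (C1: C, integral causality)
bond 2 →R1  (J1 needs exactly one f-in)

b0 →J1
b1 →J2
b2 →R1
b3 →J3
b4 →I1
b5 →J1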